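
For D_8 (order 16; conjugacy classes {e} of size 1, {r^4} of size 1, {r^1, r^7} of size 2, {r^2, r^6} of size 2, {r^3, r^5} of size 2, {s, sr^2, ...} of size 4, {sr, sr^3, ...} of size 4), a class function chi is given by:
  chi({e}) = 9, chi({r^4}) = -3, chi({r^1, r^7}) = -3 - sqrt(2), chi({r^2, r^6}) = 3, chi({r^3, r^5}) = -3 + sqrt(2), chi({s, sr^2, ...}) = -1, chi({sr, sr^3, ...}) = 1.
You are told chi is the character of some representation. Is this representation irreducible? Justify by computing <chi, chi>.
Not irreducible (reducible): <chi, chi> = 10 > 1.

Working: <chi, chi> = (1/|G|) sum_C |C| * |chi(C)|^2 = (1/16)[1*|9|^2 + 1*|-3|^2 + 2*|-3 - sqrt(2)|^2 + 2*|3|^2 + 2*|-3 + sqrt(2)|^2 + 4*|-1|^2 + 4*|1|^2]
  = (1/16)[(81) + (9) + (12*sqrt(2) + 22) + (18) + (22 - 12*sqrt(2)) + (4) + (4)] = 160/16 = 10.
A character is irreducible iff <chi, chi> = 1, so this representation is reducible.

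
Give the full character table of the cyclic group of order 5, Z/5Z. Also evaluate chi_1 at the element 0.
Character table of Z/5Z (irreps indexed chi_0,...,chi_4 with chi_k(m) = zeta_5^(k*m), zeta_5 = exp(2*pi*i/5)):
  irrep \ class  {0} (size 1)  {1} (size 1)    {2} (size 1)    {3} (size 1)    {4} (size 1)  
  chi_0          1             1               1               1               1             
  chi_1          1             exp(2*I*pi/5)   exp(4*I*pi/5)   exp(-4*I*pi/5)  exp(-2*I*pi/5)
  chi_2          1             exp(4*I*pi/5)   exp(-2*I*pi/5)  exp(2*I*pi/5)   exp(-4*I*pi/5)
  chi_3          1             exp(-4*I*pi/5)  exp(2*I*pi/5)   exp(-2*I*pi/5)  exp(4*I*pi/5) 
  chi_4          1             exp(-2*I*pi/5)  exp(-4*I*pi/5)  exp(4*I*pi/5)   exp(2*I*pi/5) 

Spot check: chi_1(0) = zeta_5^(1*0) = zeta_5^0 = 1.

Justification: Z/5Z is abelian, so all 5 irreducible complex representations are 1-dimensional. They are given by chi_k(m) = zeta_5^(k*m) for k = 0,...,4. Row orthogonality: sum_m chi_k(m) conj(chi_l(m)) = 5 * [k = l].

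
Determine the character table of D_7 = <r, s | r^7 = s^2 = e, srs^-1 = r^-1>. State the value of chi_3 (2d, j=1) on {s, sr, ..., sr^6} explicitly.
Conjugacy classes: {e} of size 1, {r^1, r^6} of size 2, {r^2, r^5} of size 2, {r^3, r^4} of size 2, {s, sr, ..., sr^6} of size 7.
Character table:
  irrep \ class              {e} (size 1)  {r^1, r^6} (size 2)  {r^2, r^5} (size 2)  {r^3, r^4} (size 2)  {s, sr, ..., sr^6} (size 7)
  chi_1 (triv)               1             1                    1                    1                    1                          
  chi_2 (sign: r->1, s->-1)  1             1                    1                    1                    -1                         
  chi_3 (2d, j=1)            2             2*cos(2*pi/7)        -2*cos(3*pi/7)       -2*cos(pi/7)         0                          
  chi_4 (2d, j=2)            2             -2*cos(3*pi/7)       -2*cos(pi/7)         2*cos(2*pi/7)        0                          
  chi_5 (2d, j=3)            2             -2*cos(pi/7)         2*cos(2*pi/7)        -2*cos(3*pi/7)       0                          

Spot check: chi_3 (2d, j=1) on {s, sr, ..., sr^6} = 0.

Reasoning: D_7 has order 2*7 = 14 with 5 conjugacy classes, hence 5 irreducibles. Sum of squared dims 1 + 1 + 4 + 4 + 4 = 14 = |G|. Linear characters come from the abelianisation; the 2-dimensional irreps have character r^k -> 2*cos(2*pi*j*k/7), reflections -> 0.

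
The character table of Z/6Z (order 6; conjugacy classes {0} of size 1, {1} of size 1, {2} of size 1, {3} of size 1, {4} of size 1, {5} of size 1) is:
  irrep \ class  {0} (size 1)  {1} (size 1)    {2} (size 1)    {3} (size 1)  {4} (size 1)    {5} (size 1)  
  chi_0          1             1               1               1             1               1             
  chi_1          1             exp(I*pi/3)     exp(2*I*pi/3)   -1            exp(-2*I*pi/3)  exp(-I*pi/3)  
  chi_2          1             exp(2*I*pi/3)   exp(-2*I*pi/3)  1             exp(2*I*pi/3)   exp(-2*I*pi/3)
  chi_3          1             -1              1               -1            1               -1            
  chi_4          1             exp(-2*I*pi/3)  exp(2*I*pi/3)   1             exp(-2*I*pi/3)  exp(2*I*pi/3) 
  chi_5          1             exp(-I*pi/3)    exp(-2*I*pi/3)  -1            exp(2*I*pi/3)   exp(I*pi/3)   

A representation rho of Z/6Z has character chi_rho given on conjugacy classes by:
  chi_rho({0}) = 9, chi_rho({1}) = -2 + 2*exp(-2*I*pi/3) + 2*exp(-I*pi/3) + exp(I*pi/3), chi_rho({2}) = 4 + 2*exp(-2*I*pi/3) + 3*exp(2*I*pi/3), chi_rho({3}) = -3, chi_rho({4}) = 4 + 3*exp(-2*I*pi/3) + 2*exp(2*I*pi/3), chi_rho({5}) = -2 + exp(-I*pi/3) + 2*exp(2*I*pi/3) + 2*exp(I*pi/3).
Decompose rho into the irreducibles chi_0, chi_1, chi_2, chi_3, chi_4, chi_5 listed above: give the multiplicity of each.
Multiplicities: chi_0: 1, chi_1: 1, chi_2: 0, chi_3: 3, chi_4: 2, chi_5: 2.

Explanation: Use <chi_rho, chi> = (1/|G|) sum_C |C| * chi_rho(C) * conj(chi(C)) with |G| = 6 for each irreducible chi in the table:
  <chi_rho, chi_0> = (1/6)[1*(9)*conj(1) + 1*(-2 + 2*exp(-2*I*pi/3) + 2*exp(-I*pi/3) + exp(I*pi/3))*conj(1) + 1*(4 + 2*exp(-2*I*pi/3) + 3*exp(2*I*pi/3))*conj(1) + 1*(-3)*conj(1) + 1*(4 + 3*exp(-2*I*pi/3) + 2*exp(2*I*pi/3))*conj(1) + 1*(-2 + exp(-I*pi/3) + 2*exp(2*I*pi/3) + 2*exp(I*pi/3))*conj(1)]
      = (1/6)[(9) + (-2 + 2*exp(-2*I*pi/3) + 2*exp(-I*pi/3) + exp(I*pi/3)) + (4 + 2*exp(-2*I*pi/3) + 3*exp(2*I*pi/3)) + (-3) + (4 + 3*exp(-2*I*pi/3) + 2*exp(2*I*pi/3)) + (-2 + exp(-I*pi/3) + 2*exp(2*I*pi/3) + 2*exp(I*pi/3))] = 6/6 = 1
  <chi_rho, chi_1> = (1/6)[1*(9)*conj(1) + 1*(-2 + 2*exp(-2*I*pi/3) + 2*exp(-I*pi/3) + exp(I*pi/3))*conj(exp(I*pi/3)) + 1*(4 + 2*exp(-2*I*pi/3) + 3*exp(2*I*pi/3))*conj(exp(2*I*pi/3)) + 1*(-3)*conj(-1) + 1*(4 + 3*exp(-2*I*pi/3) + 2*exp(2*I*pi/3))*conj(exp(-2*I*pi/3)) + 1*(-2 + exp(-I*pi/3) + 2*exp(2*I*pi/3) + 2*exp(I*pi/3))*conj(exp(-I*pi/3))]
      = (1/6)[(9) + (-3) + (3 + 4*exp(-2*I*pi/3) + 2*exp(2*I*pi/3)) + (3) + (3 + 2*exp(-2*I*pi/3) + 4*exp(2*I*pi/3)) + (-3)] = 6/6 = 1
  <chi_rho, chi_2> = (1/6)[1*(9)*conj(1) + 1*(-2 + 2*exp(-2*I*pi/3) + 2*exp(-I*pi/3) + exp(I*pi/3))*conj(exp(2*I*pi/3)) + 1*(4 + 2*exp(-2*I*pi/3) + 3*exp(2*I*pi/3))*conj(exp(-2*I*pi/3)) + 1*(-3)*conj(1) + 1*(4 + 3*exp(-2*I*pi/3) + 2*exp(2*I*pi/3))*conj(exp(2*I*pi/3)) + 1*(-2 + exp(-I*pi/3) + 2*exp(2*I*pi/3) + 2*exp(I*pi/3))*conj(exp(-2*I*pi/3))]
      = (1/6)[(9) + (-2 + exp(-I*pi/3) + 2*exp(2*I*pi/3) - 2*exp(-2*I*pi/3)) + (2 + 3*exp(-2*I*pi/3) + 4*exp(2*I*pi/3)) + (-3) + (2 + 4*exp(-2*I*pi/3) + 3*exp(2*I*pi/3)) + (-2 + 2*exp(-2*I*pi/3) - 2*exp(2*I*pi/3) + exp(I*pi/3))] = 0/6 = 0
  <chi_rho, chi_3> = (1/6)[1*(9)*conj(1) + 1*(-2 + 2*exp(-2*I*pi/3) + 2*exp(-I*pi/3) + exp(I*pi/3))*conj(-1) + 1*(4 + 2*exp(-2*I*pi/3) + 3*exp(2*I*pi/3))*conj(1) + 1*(-3)*conj(-1) + 1*(4 + 3*exp(-2*I*pi/3) + 2*exp(2*I*pi/3))*conj(1) + 1*(-2 + exp(-I*pi/3) + 2*exp(2*I*pi/3) + 2*exp(I*pi/3))*conj(-1)]
      = (1/6)[(9) + (2 - exp(I*pi/3) - 2*exp(-I*pi/3) - 2*exp(-2*I*pi/3)) + (4 + 2*exp(-2*I*pi/3) + 3*exp(2*I*pi/3)) + (3) + (4 + 3*exp(-2*I*pi/3) + 2*exp(2*I*pi/3)) + (2 - 2*exp(I*pi/3) - 2*exp(2*I*pi/3) - exp(-I*pi/3))] = 18/6 = 3
  <chi_rho, chi_4> = (1/6)[1*(9)*conj(1) + 1*(-2 + 2*exp(-2*I*pi/3) + 2*exp(-I*pi/3) + exp(I*pi/3))*conj(exp(-2*I*pi/3)) + 1*(4 + 2*exp(-2*I*pi/3) + 3*exp(2*I*pi/3))*conj(exp(2*I*pi/3)) + 1*(-3)*conj(1) + 1*(4 + 3*exp(-2*I*pi/3) + 2*exp(2*I*pi/3))*conj(exp(-2*I*pi/3)) + 1*(-2 + exp(-I*pi/3) + 2*exp(2*I*pi/3) + 2*exp(I*pi/3))*conj(exp(2*I*pi/3))]
      = (1/6)[(9) + (3) + (3 + 4*exp(-2*I*pi/3) + 2*exp(2*I*pi/3)) + (-3) + (3 + 2*exp(-2*I*pi/3) + 4*exp(2*I*pi/3)) + (3)] = 12/6 = 2
  <chi_rho, chi_5> = (1/6)[1*(9)*conj(1) + 1*(-2 + 2*exp(-2*I*pi/3) + 2*exp(-I*pi/3) + exp(I*pi/3))*conj(exp(-I*pi/3)) + 1*(4 + 2*exp(-2*I*pi/3) + 3*exp(2*I*pi/3))*conj(exp(-2*I*pi/3)) + 1*(-3)*conj(-1) + 1*(4 + 3*exp(-2*I*pi/3) + 2*exp(2*I*pi/3))*conj(exp(2*I*pi/3)) + 1*(-2 + exp(-I*pi/3) + 2*exp(2*I*pi/3) + 2*exp(I*pi/3))*conj(exp(I*pi/3))]
      = (1/6)[(9) + (2 - 2*exp(I*pi/3) + 2*exp(-I*pi/3) + exp(2*I*pi/3)) + (2 + 3*exp(-2*I*pi/3) + 4*exp(2*I*pi/3)) + (3) + (2 + 4*exp(-2*I*pi/3) + 3*exp(2*I*pi/3)) + (2 + exp(-2*I*pi/3) - 2*exp(-I*pi/3) + 2*exp(I*pi/3))] = 12/6 = 2
(Exp terms are combined using exp(i*s)*conj(exp(i*t)) = exp(i*(s-t)), and sums of them are collapsed using the identity that for every m > 1 the m distinct m-th roots of unity sum to 0, e.g. 1 + exp(2*I*pi/3) + exp(-2*I*pi/3) = 0.)
Dimension check: dim(rho) = sum (mult * dim) = 1*1 + 1*1 + 0*1 + 3*1 + 2*1 + 2*1 = 9 = chi_rho(e) = 9.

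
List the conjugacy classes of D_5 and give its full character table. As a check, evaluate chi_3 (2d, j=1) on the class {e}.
Conjugacy classes: {e} of size 1, {r^1, r^4} of size 2, {r^2, r^3} of size 2, {s, sr, ..., sr^4} of size 5.
Character table:
  irrep \ class              {e} (size 1)  {r^1, r^4} (size 2)  {r^2, r^3} (size 2)  {s, sr, ..., sr^4} (size 5)
  chi_1 (triv)               1             1                    1                    1                          
  chi_2 (sign: r->1, s->-1)  1             1                    1                    -1                         
  chi_3 (2d, j=1)            2             -1/2 + sqrt(5)/2     -sqrt(5)/2 - 1/2     0                          
  chi_4 (2d, j=2)            2             -sqrt(5)/2 - 1/2     -1/2 + sqrt(5)/2     0                          

Spot check: chi_3 (2d, j=1) on {e} = 2.

Solution. D_5 has order 2*5 = 10 with 4 conjugacy classes, hence 4 irreducibles. Sum of squared dims 1 + 1 + 4 + 4 = 10 = |G|. Linear characters come from the abelianisation; the 2-dimensional irreps have character r^k -> 2*cos(2*pi*j*k/5), reflections -> 0.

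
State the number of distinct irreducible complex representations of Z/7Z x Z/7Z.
49

Justification: The number of irreducible complex representations of a finite group equals its number of conjugacy classes. Z/7Z x Z/7Z is abelian of order 49, so every element is its own conjugacy class: 49 classes, so Z/7Z x Z/7Z (order 49) has exactly 49 irreducible complex representations.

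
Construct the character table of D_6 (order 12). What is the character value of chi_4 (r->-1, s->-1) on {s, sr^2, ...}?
Conjugacy classes: {e} of size 1, {r^3} of size 1, {r^1, r^5} of size 2, {r^2, r^4} of size 2, {s, sr^2, ...} of size 3, {sr, sr^3, ...} of size 3.
Character table:
  irrep \ class              {e} (size 1)  {r^3} (size 1)  {r^1, r^5} (size 2)  {r^2, r^4} (size 2)  {s, sr^2, ...} (size 3)  {sr, sr^3, ...} (size 3)
  chi_1 (triv)               1             1               1                    1                    1                        1                       
  chi_2 (sign: r->1, s->-1)  1             1               1                    1                    -1                       -1                      
  chi_3 (r->-1, s->1)        1             -1              -1                   1                    1                        -1                      
  chi_4 (r->-1, s->-1)       1             -1              -1                   1                    -1                       1                       
  chi_5 (2d, j=1)            2             -2              1                    -1                   0                        0                       
  chi_6 (2d, j=2)            2             2               -1                   -1                   0                        0                       

Spot check: chi_4 (r->-1, s->-1) on {s, sr^2, ...} = -1.

Justification: D_6 has order 2*6 = 12 with 6 conjugacy classes, hence 6 irreducibles. Sum of squared dims 1 + 1 + 1 + 1 + 4 + 4 = 12 = |G|. Linear characters come from the abelianisation; the 2-dimensional irreps have character r^k -> 2*cos(2*pi*j*k/6), reflections -> 0.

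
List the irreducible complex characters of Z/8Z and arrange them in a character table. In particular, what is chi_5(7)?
Character table of Z/8Z (irreps indexed chi_0,...,chi_7 with chi_k(m) = zeta_8^(k*m), zeta_8 = exp(2*pi*i/8)):
  irrep \ class  {0} (size 1)  {1} (size 1)    {2} (size 1)  {3} (size 1)    {4} (size 1)  {5} (size 1)    {6} (size 1)  {7} (size 1)  
  chi_0          1             1               1             1               1             1               1             1             
  chi_1          1             exp(I*pi/4)     I             exp(3*I*pi/4)   -1            exp(-3*I*pi/4)  -I            exp(-I*pi/4)  
  chi_2          1             I               -1            -I              1             I               -1            -I            
  chi_3          1             exp(3*I*pi/4)   -I            exp(I*pi/4)     -1            exp(-I*pi/4)    I             exp(-3*I*pi/4)
  chi_4          1             -1              1             -1              1             -1              1             -1            
  chi_5          1             exp(-3*I*pi/4)  I             exp(-I*pi/4)    -1            exp(I*pi/4)     -I            exp(3*I*pi/4) 
  chi_6          1             -I              -1            I               1             -I              -1            I             
  chi_7          1             exp(-I*pi/4)    -I            exp(-3*I*pi/4)  -1            exp(3*I*pi/4)   I             exp(I*pi/4)   

Spot check: chi_5(7) = zeta_8^(5*7) = zeta_8^35 = exp(3*I*pi/4).

Argument: Z/8Z is abelian, so all 8 irreducible complex representations are 1-dimensional. They are given by chi_k(m) = zeta_8^(k*m) for k = 0,...,7. Row orthogonality: sum_m chi_k(m) conj(chi_l(m)) = 8 * [k = l].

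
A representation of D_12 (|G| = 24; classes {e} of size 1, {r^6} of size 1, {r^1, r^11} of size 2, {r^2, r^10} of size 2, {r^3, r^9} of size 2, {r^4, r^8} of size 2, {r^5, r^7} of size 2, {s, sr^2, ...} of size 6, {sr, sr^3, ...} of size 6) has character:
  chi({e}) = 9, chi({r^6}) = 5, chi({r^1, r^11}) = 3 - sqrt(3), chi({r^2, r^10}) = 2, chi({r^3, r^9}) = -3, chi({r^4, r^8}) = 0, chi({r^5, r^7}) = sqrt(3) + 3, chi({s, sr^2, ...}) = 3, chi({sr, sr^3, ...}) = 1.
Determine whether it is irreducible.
Not irreducible (reducible): <chi, chi> = 10 > 1.

Proof sketch: <chi, chi> = (1/|G|) sum_C |C| * |chi(C)|^2 = (1/24)[1*|9|^2 + 1*|5|^2 + 2*|3 - sqrt(3)|^2 + 2*|2|^2 + 2*|-3|^2 + 2*|0|^2 + 2*|sqrt(3) + 3|^2 + 6*|3|^2 + 6*|1|^2]
  = (1/24)[(81) + (25) + (24 - 12*sqrt(3)) + (8) + (18) + (0) + (12*sqrt(3) + 24) + (54) + (6)] = 240/24 = 10.
A character is irreducible iff <chi, chi> = 1, so this representation is reducible.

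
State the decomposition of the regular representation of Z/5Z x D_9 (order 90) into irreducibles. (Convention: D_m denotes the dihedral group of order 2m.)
Each irreducible V_i of dimension d_i appears with multiplicity d_i, i.e. rho_reg = (direct sum over all irreducibles V_i) d_i V_i. The irreducible dimensions for Z/5Z x D_9 are 1, 1, 1, 1, 1, 1, 1, 1, 1, 1, 2, 2, 2, 2, 2, 2, 2, 2, 2, 2, 2, 2, 2, 2, 2, 2, 2, 2, 2, 2: 10 irreducibles of dimension 1, each with multiplicity 1; 20 irreducibles of dimension 2, each with multiplicity 2. Total dimension 10*1*1 + 20*2*2 = 90 = |G|.

Solution. General theorem: in the regular representation of a finite group G, each irreducible appears with multiplicity equal to its dimension. Check: dim(rho_reg) = sum d_i^2 = 1 + 1 + 1 + 1 + 1 + 1 + 1 + 1 + 1 + 1 + 4 + 4 + 4 + 4 + 4 + 4 + 4 + 4 + 4 + 4 + 4 + 4 + 4 + 4 + 4 + 4 + 4 + 4 + 4 + 4 = 90 = |G|.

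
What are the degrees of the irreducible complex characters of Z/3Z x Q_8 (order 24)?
Dimensions: 1, 1, 1, 1, 1, 1, 1, 1, 1, 1, 1, 1, 2, 2, 2

Details: There are 15 irreducibles (= number of conjugacy classes). Their dimensions d_i satisfy sum d_i^2 = |G| = 24: 1 + 1 + 1 + 1 + 1 + 1 + 1 + 1 + 1 + 1 + 1 + 1 + 4 + 4 + 4 = 24. (For the product with Z/3Z: each of the 3 1-dim characters of Z/3Z tensors with each irrep of Q_8, giving 3 copies of each Q_8-dimension.)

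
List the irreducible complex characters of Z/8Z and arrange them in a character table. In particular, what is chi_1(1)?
Character table of Z/8Z (irreps indexed chi_0,...,chi_7 with chi_k(m) = zeta_8^(k*m), zeta_8 = exp(2*pi*i/8)):
  irrep \ class  {0} (size 1)  {1} (size 1)    {2} (size 1)  {3} (size 1)    {4} (size 1)  {5} (size 1)    {6} (size 1)  {7} (size 1)  
  chi_0          1             1               1             1               1             1               1             1             
  chi_1          1             exp(I*pi/4)     I             exp(3*I*pi/4)   -1            exp(-3*I*pi/4)  -I            exp(-I*pi/4)  
  chi_2          1             I               -1            -I              1             I               -1            -I            
  chi_3          1             exp(3*I*pi/4)   -I            exp(I*pi/4)     -1            exp(-I*pi/4)    I             exp(-3*I*pi/4)
  chi_4          1             -1              1             -1              1             -1              1             -1            
  chi_5          1             exp(-3*I*pi/4)  I             exp(-I*pi/4)    -1            exp(I*pi/4)     -I            exp(3*I*pi/4) 
  chi_6          1             -I              -1            I               1             -I              -1            I             
  chi_7          1             exp(-I*pi/4)    -I            exp(-3*I*pi/4)  -1            exp(3*I*pi/4)   I             exp(I*pi/4)   

Spot check: chi_1(1) = zeta_8^(1*1) = zeta_8^1 = exp(I*pi/4).

Proof sketch: Z/8Z is abelian, so all 8 irreducible complex representations are 1-dimensional. They are given by chi_k(m) = zeta_8^(k*m) for k = 0,...,7. Row orthogonality: sum_m chi_k(m) conj(chi_l(m)) = 8 * [k = l].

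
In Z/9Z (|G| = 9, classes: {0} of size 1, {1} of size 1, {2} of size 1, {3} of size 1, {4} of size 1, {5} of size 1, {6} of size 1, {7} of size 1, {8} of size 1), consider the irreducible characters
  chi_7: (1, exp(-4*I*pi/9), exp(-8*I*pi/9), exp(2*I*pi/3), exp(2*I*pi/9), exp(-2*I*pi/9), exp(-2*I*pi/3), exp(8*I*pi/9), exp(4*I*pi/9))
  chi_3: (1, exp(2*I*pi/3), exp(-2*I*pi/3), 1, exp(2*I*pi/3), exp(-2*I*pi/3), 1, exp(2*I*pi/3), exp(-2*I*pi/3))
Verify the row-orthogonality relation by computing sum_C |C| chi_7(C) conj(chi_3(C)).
Sum = 0; so <chi_7, chi_3> = 0 (distinct irreducibles are orthogonal).

Proof sketch: Compute term by term over conjugacy classes (|C| * chi_7(C) * conj(chi_3(C))):
  1*(1)*conj(1) + 1*(exp(-4*I*pi/9))*conj(exp(2*I*pi/3)) + 1*(exp(-8*I*pi/9))*conj(exp(-2*I*pi/3)) + 1*(exp(2*I*pi/3))*conj(1) + 1*(exp(2*I*pi/9))*conj(exp(2*I*pi/3)) + 1*(exp(-2*I*pi/9))*conj(exp(-2*I*pi/3)) + 1*(exp(-2*I*pi/3))*conj(1) + 1*(exp(8*I*pi/9))*conj(exp(2*I*pi/3)) + 1*(exp(4*I*pi/9))*conj(exp(-2*I*pi/3))
  = (1) + (exp(8*I*pi/9)) + (exp(-2*I*pi/9)) + (exp(2*I*pi/3)) + (exp(-4*I*pi/9)) + (exp(4*I*pi/9)) + (exp(-2*I*pi/3)) + (exp(2*I*pi/9)) + (exp(-8*I*pi/9))
  = 0.
(Exp terms are combined using exp(i*s)*conj(exp(i*t)) = exp(i*(s-t)), and sums of them are collapsed using the identity that for every m > 1 the m distinct m-th roots of unity sum to 0, e.g. 1 + exp(2*I*pi/3) + exp(-2*I*pi/3) = 0.)
Dividing by |G| = 9 gives 0/9 = 0, matching the row-orthogonality relation <chi_7, chi_3> = [chi_7 = chi_3].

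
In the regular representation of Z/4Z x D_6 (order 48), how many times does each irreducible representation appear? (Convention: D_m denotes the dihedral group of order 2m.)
Each irreducible V_i of dimension d_i appears with multiplicity d_i, i.e. rho_reg = (direct sum over all irreducibles V_i) d_i V_i. The irreducible dimensions for Z/4Z x D_6 are 1, 1, 1, 1, 1, 1, 1, 1, 1, 1, 1, 1, 1, 1, 1, 1, 2, 2, 2, 2, 2, 2, 2, 2: 16 irreducibles of dimension 1, each with multiplicity 1; 8 irreducibles of dimension 2, each with multiplicity 2. Total dimension 16*1*1 + 8*2*2 = 48 = |G|.

Why: General theorem: in the regular representation of a finite group G, each irreducible appears with multiplicity equal to its dimension. Check: dim(rho_reg) = sum d_i^2 = 1 + 1 + 1 + 1 + 1 + 1 + 1 + 1 + 1 + 1 + 1 + 1 + 1 + 1 + 1 + 1 + 4 + 4 + 4 + 4 + 4 + 4 + 4 + 4 = 48 = |G|.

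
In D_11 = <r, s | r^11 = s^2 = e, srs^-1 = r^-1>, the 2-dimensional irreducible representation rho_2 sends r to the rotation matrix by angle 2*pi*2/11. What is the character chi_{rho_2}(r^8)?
chi_{rho_2}(r^8) = 2*cos(2*pi*2*8/11) = -2*cos(pi/11)

Justification: rho_2(r^8) is rotation by angle 2*pi*2*8/11, whose trace is 2*cos(2*pi*2*8/11) = -2*cos(pi/11).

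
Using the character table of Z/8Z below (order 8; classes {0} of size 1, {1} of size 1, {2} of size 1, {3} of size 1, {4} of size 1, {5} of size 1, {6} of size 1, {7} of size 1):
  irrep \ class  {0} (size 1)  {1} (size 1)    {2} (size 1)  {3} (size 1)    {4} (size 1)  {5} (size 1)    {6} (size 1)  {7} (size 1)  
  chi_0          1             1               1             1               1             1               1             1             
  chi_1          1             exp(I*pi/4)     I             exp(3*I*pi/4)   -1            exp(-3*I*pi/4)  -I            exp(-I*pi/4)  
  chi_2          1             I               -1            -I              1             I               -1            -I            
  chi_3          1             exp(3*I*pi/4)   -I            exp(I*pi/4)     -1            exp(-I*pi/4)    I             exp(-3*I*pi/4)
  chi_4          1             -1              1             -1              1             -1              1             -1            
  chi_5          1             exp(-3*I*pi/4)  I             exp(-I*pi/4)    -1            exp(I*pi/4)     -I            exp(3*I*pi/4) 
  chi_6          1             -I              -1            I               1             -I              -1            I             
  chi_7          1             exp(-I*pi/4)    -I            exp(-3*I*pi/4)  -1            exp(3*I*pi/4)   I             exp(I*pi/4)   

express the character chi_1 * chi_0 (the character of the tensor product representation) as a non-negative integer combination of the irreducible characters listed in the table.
chi_1 tensor chi_0 = chi_1 (all other irreducibles have multiplicity 0).

Derivation: The character of a tensor product is the pointwise product (chi_1 * chi_0)(C) = chi_1(C) * chi_0(C):
  {0}: (1)*(1), {1}: (exp(I*pi/4))*(1), {2}: (I)*(1), {3}: (exp(3*I*pi/4))*(1), {4}: (-1)*(1), {5}: (exp(-3*I*pi/4))*(1), {6}: (-I)*(1), {7}: (exp(-I*pi/4))*(1)
so (chi_1 * chi_0) takes values
  {0} -> 1, {1} -> exp(I*pi/4), {2} -> I, {3} -> exp(3*I*pi/4), {4} -> -1, {5} -> exp(-3*I*pi/4), {6} -> -I, {7} -> exp(-I*pi/4).
Now take the inner product of this character with each irreducible chi from the table, <chi_1*chi_0, chi> = (1/8) sum_C |C| (chi_1*chi_0)(C) conj(chi(C)):
  <chi_1*chi_0, chi_0> = (1/8)[1*(1)*conj(1) + 1*(exp(I*pi/4))*conj(1) + 1*(I)*conj(1) + 1*(exp(3*I*pi/4))*conj(1) + 1*(-1)*conj(1) + 1*(exp(-3*I*pi/4))*conj(1) + 1*(-I)*conj(1) + 1*(exp(-I*pi/4))*conj(1)]
      = (1/8)[(1) + (exp(I*pi/4)) + (I) + (exp(3*I*pi/4)) + (-1) + (exp(-3*I*pi/4)) + (-I) + (exp(-I*pi/4))] = 0/8 = 0
  <chi_1*chi_0, chi_1> = (1/8)[1*(1)*conj(1) + 1*(exp(I*pi/4))*conj(exp(I*pi/4)) + 1*(I)*conj(I) + 1*(exp(3*I*pi/4))*conj(exp(3*I*pi/4)) + 1*(-1)*conj(-1) + 1*(exp(-3*I*pi/4))*conj(exp(-3*I*pi/4)) + 1*(-I)*conj(-I) + 1*(exp(-I*pi/4))*conj(exp(-I*pi/4))]
      = (1/8)[(1) + (1) + (1) + (1) + (1) + (1) + (1) + (1)] = 8/8 = 1
  <chi_1*chi_0, chi_2> = (1/8)[1*(1)*conj(1) + 1*(exp(I*pi/4))*conj(I) + 1*(I)*conj(-1) + 1*(exp(3*I*pi/4))*conj(-I) + 1*(-1)*conj(1) + 1*(exp(-3*I*pi/4))*conj(I) + 1*(-I)*conj(-1) + 1*(exp(-I*pi/4))*conj(-I)]
      = (1/8)[(1) + (-exp(3*I*pi/4)) + (-I) + (exp(-3*I*pi/4)) + (-1) + (-exp(-I*pi/4)) + (I) + (exp(I*pi/4))] = 0/8 = 0
  <chi_1*chi_0, chi_3> = (1/8)[1*(1)*conj(1) + 1*(exp(I*pi/4))*conj(exp(3*I*pi/4)) + 1*(I)*conj(-I) + 1*(exp(3*I*pi/4))*conj(exp(I*pi/4)) + 1*(-1)*conj(-1) + 1*(exp(-3*I*pi/4))*conj(exp(-I*pi/4)) + 1*(-I)*conj(I) + 1*(exp(-I*pi/4))*conj(exp(-3*I*pi/4))]
      = (1/8)[(1) + (-I) + (-1) + (I) + (1) + (-I) + (-1) + (I)] = 0/8 = 0
  <chi_1*chi_0, chi_4> = (1/8)[1*(1)*conj(1) + 1*(exp(I*pi/4))*conj(-1) + 1*(I)*conj(1) + 1*(exp(3*I*pi/4))*conj(-1) + 1*(-1)*conj(1) + 1*(exp(-3*I*pi/4))*conj(-1) + 1*(-I)*conj(1) + 1*(exp(-I*pi/4))*conj(-1)]
      = (1/8)[(1) + (-exp(I*pi/4)) + (I) + (-exp(3*I*pi/4)) + (-1) + (-exp(-3*I*pi/4)) + (-I) + (-exp(-I*pi/4))] = 0/8 = 0
  <chi_1*chi_0, chi_5> = (1/8)[1*(1)*conj(1) + 1*(exp(I*pi/4))*conj(exp(-3*I*pi/4)) + 1*(I)*conj(I) + 1*(exp(3*I*pi/4))*conj(exp(-I*pi/4)) + 1*(-1)*conj(-1) + 1*(exp(-3*I*pi/4))*conj(exp(I*pi/4)) + 1*(-I)*conj(-I) + 1*(exp(-I*pi/4))*conj(exp(3*I*pi/4))]
      = (1/8)[(1) + (-1) + (1) + (-1) + (1) + (-1) + (1) + (-1)] = 0/8 = 0
  <chi_1*chi_0, chi_6> = (1/8)[1*(1)*conj(1) + 1*(exp(I*pi/4))*conj(-I) + 1*(I)*conj(-1) + 1*(exp(3*I*pi/4))*conj(I) + 1*(-1)*conj(1) + 1*(exp(-3*I*pi/4))*conj(-I) + 1*(-I)*conj(-1) + 1*(exp(-I*pi/4))*conj(I)]
      = (1/8)[(1) + (exp(3*I*pi/4)) + (-I) + (-exp(-3*I*pi/4)) + (-1) + (exp(-I*pi/4)) + (I) + (-exp(I*pi/4))] = 0/8 = 0
  <chi_1*chi_0, chi_7> = (1/8)[1*(1)*conj(1) + 1*(exp(I*pi/4))*conj(exp(-I*pi/4)) + 1*(I)*conj(-I) + 1*(exp(3*I*pi/4))*conj(exp(-3*I*pi/4)) + 1*(-1)*conj(-1) + 1*(exp(-3*I*pi/4))*conj(exp(3*I*pi/4)) + 1*(-I)*conj(I) + 1*(exp(-I*pi/4))*conj(exp(I*pi/4))]
      = (1/8)[(1) + (I) + (-1) + (-I) + (1) + (I) + (-1) + (-I)] = 0/8 = 0
(Exp terms are combined using exp(i*s)*conj(exp(i*t)) = exp(i*(s-t)), and sums of them are collapsed using the identity that for every m > 1 the m distinct m-th roots of unity sum to 0, e.g. 1 + exp(2*I*pi/3) + exp(-2*I*pi/3) = 0.)
Hence the multiplicities are chi_1: 1. Dimension check: dim(chi_1)*dim(chi_0) = 1*1 = 1 and sum (mult * dim) = 1*1 = 1.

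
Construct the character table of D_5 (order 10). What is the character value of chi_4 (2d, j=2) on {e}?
Conjugacy classes: {e} of size 1, {r^1, r^4} of size 2, {r^2, r^3} of size 2, {s, sr, ..., sr^4} of size 5.
Character table:
  irrep \ class              {e} (size 1)  {r^1, r^4} (size 2)  {r^2, r^3} (size 2)  {s, sr, ..., sr^4} (size 5)
  chi_1 (triv)               1             1                    1                    1                          
  chi_2 (sign: r->1, s->-1)  1             1                    1                    -1                         
  chi_3 (2d, j=1)            2             -1/2 + sqrt(5)/2     -sqrt(5)/2 - 1/2     0                          
  chi_4 (2d, j=2)            2             -sqrt(5)/2 - 1/2     -1/2 + sqrt(5)/2     0                          

Spot check: chi_4 (2d, j=2) on {e} = 2.

Reasoning: D_5 has order 2*5 = 10 with 4 conjugacy classes, hence 4 irreducibles. Sum of squared dims 1 + 1 + 4 + 4 = 10 = |G|. Linear characters come from the abelianisation; the 2-dimensional irreps have character r^k -> 2*cos(2*pi*j*k/5), reflections -> 0.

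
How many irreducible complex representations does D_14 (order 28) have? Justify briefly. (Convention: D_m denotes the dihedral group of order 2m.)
10

Why: The number of irreducible complex representations of a finite group equals its number of conjugacy classes. D_14 has 10 conjugacy classes (n/2 + 3 for n even), so D_14 (order 28) has exactly 10 irreducible complex representations.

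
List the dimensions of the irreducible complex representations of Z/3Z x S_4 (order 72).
Dimensions: 1, 1, 1, 1, 1, 1, 2, 2, 2, 3, 3, 3, 3, 3, 3

Explanation: There are 15 irreducibles (= number of conjugacy classes). Their dimensions d_i satisfy sum d_i^2 = |G| = 72: 1 + 1 + 1 + 1 + 1 + 1 + 4 + 4 + 4 + 9 + 9 + 9 + 9 + 9 + 9 = 72. (For the product with Z/3Z: each of the 3 1-dim characters of Z/3Z tensors with each irrep of S_4, giving 3 copies of each S_4-dimension.)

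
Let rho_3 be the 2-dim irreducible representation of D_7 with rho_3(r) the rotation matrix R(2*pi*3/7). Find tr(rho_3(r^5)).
chi_{rho_3}(r^5) = 2*cos(2*pi*3*5/7) = 2*cos(30*pi/7)

rho_3(r^5) is rotation by angle 2*pi*3*5/7, whose trace is 2*cos(2*pi*3*5/7) = 2*cos(30*pi/7).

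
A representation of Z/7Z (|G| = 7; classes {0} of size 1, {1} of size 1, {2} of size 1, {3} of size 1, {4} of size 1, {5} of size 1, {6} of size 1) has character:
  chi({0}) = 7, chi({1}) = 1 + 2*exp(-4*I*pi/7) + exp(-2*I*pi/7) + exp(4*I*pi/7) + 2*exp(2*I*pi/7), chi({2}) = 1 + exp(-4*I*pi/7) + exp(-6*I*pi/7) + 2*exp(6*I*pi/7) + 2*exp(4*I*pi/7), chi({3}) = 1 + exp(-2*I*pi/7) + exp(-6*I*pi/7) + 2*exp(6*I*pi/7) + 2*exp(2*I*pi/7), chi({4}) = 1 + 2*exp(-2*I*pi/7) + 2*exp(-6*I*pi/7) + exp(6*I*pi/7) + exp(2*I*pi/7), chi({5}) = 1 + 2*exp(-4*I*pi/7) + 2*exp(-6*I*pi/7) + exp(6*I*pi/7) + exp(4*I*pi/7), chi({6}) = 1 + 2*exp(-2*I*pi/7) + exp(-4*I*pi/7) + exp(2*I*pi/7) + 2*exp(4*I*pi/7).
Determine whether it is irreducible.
Not irreducible (reducible): <chi, chi> = 11 > 1.

Proof sketch: <chi, chi> = (1/|G|) sum_C |C| * |chi(C)|^2 = (1/7)[1*|7|^2 + 1*|1 + 2*exp(-4*I*pi/7) + exp(-2*I*pi/7) + exp(4*I*pi/7) + 2*exp(2*I*pi/7)|^2 + 1*|1 + exp(-4*I*pi/7) + exp(-6*I*pi/7) + 2*exp(6*I*pi/7) + 2*exp(4*I*pi/7)|^2 + 1*|1 + exp(-2*I*pi/7) + exp(-6*I*pi/7) + 2*exp(6*I*pi/7) + 2*exp(2*I*pi/7)|^2 + 1*|1 + 2*exp(-2*I*pi/7) + 2*exp(-6*I*pi/7) + exp(6*I*pi/7) + exp(2*I*pi/7)|^2 + 1*|1 + 2*exp(-4*I*pi/7) + 2*exp(-6*I*pi/7) + exp(6*I*pi/7) + exp(4*I*pi/7)|^2 + 1*|1 + 2*exp(-2*I*pi/7) + exp(-4*I*pi/7) + exp(2*I*pi/7) + 2*exp(4*I*pi/7)|^2]
  = (1/7)[(49) + (11 + 7*exp(-2*I*pi/7) + 5*exp(-4*I*pi/7) + 7*exp(-6*I*pi/7) + 7*exp(6*I*pi/7) + 5*exp(4*I*pi/7) + 7*exp(2*I*pi/7)) + (11 + 7*exp(-4*I*pi/7) + 7*exp(-2*I*pi/7) + 5*exp(-6*I*pi/7) + 5*exp(6*I*pi/7) + 7*exp(2*I*pi/7) + 7*exp(4*I*pi/7)) + (11 + 7*exp(-4*I*pi/7) + 5*exp(-2*I*pi/7) + 7*exp(-6*I*pi/7) + 7*exp(6*I*pi/7) + 5*exp(2*I*pi/7) + 7*exp(4*I*pi/7)) + (11 + 7*exp(-4*I*pi/7) + 5*exp(-2*I*pi/7) + 7*exp(-6*I*pi/7) + 7*exp(6*I*pi/7) + 5*exp(2*I*pi/7) + 7*exp(4*I*pi/7)) + (11 + 7*exp(-4*I*pi/7) + 7*exp(-2*I*pi/7) + 5*exp(-6*I*pi/7) + 5*exp(6*I*pi/7) + 7*exp(2*I*pi/7) + 7*exp(4*I*pi/7)) + (11 + 7*exp(-2*I*pi/7) + 5*exp(-4*I*pi/7) + 7*exp(-6*I*pi/7) + 7*exp(6*I*pi/7) + 5*exp(4*I*pi/7) + 7*exp(2*I*pi/7))] = 77/7 = 11.
(Exp terms are combined using exp(i*s)*conj(exp(i*t)) = exp(i*(s-t)), and sums of them are collapsed using the identity that for every m > 1 the m distinct m-th roots of unity sum to 0, e.g. 1 + exp(2*I*pi/3) + exp(-2*I*pi/3) = 0.)
A character is irreducible iff <chi, chi> = 1, so this representation is reducible.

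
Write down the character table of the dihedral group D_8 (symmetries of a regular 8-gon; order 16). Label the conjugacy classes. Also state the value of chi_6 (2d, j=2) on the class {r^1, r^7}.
Conjugacy classes: {e} of size 1, {r^4} of size 1, {r^1, r^7} of size 2, {r^2, r^6} of size 2, {r^3, r^5} of size 2, {s, sr^2, ...} of size 4, {sr, sr^3, ...} of size 4.
Character table:
  irrep \ class              {e} (size 1)  {r^4} (size 1)  {r^1, r^7} (size 2)  {r^2, r^6} (size 2)  {r^3, r^5} (size 2)  {s, sr^2, ...} (size 4)  {sr, sr^3, ...} (size 4)
  chi_1 (triv)               1             1               1                    1                    1                    1                        1                       
  chi_2 (sign: r->1, s->-1)  1             1               1                    1                    1                    -1                       -1                      
  chi_3 (r->-1, s->1)        1             1               -1                   1                    -1                   1                        -1                      
  chi_4 (r->-1, s->-1)       1             1               -1                   1                    -1                   -1                       1                       
  chi_5 (2d, j=1)            2             -2              sqrt(2)              0                    -sqrt(2)             0                        0                       
  chi_6 (2d, j=2)            2             2               0                    -2                   0                    0                        0                       
  chi_7 (2d, j=3)            2             -2              -sqrt(2)             0                    sqrt(2)              0                        0                       

Spot check: chi_6 (2d, j=2) on {r^1, r^7} = 0.

Justification: D_8 has order 2*8 = 16 with 7 conjugacy classes, hence 7 irreducibles. Sum of squared dims 1 + 1 + 1 + 1 + 4 + 4 + 4 = 16 = |G|. Linear characters come from the abelianisation; the 2-dimensional irreps have character r^k -> 2*cos(2*pi*j*k/8), reflections -> 0.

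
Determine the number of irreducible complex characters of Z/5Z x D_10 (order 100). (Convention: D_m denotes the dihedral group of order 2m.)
40

Working: The number of irreducible complex representations of a finite group equals its number of conjugacy classes. For a direct product, #classes(G x H) = #classes(G) * #classes(H). Z/5Z has 5 classes (abelian), D_10 has 8 classes, so 5 * 8 = 40, so Z/5Z x D_10 (order 100) has exactly 40 irreducible complex representations.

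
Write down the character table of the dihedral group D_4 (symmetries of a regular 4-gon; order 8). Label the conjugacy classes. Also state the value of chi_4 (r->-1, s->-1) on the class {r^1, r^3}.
Conjugacy classes: {e} of size 1, {r^2} of size 1, {r^1, r^3} of size 2, {s, sr^2, ...} of size 2, {sr, sr^3, ...} of size 2.
Character table:
  irrep \ class              {e} (size 1)  {r^2} (size 1)  {r^1, r^3} (size 2)  {s, sr^2, ...} (size 2)  {sr, sr^3, ...} (size 2)
  chi_1 (triv)               1             1               1                    1                        1                       
  chi_2 (sign: r->1, s->-1)  1             1               1                    -1                       -1                      
  chi_3 (r->-1, s->1)        1             1               -1                   1                        -1                      
  chi_4 (r->-1, s->-1)       1             1               -1                   -1                       1                       
  chi_5 (2d, j=1)            2             -2              0                    0                        0                       

Spot check: chi_4 (r->-1, s->-1) on {r^1, r^3} = -1.

Proof sketch: D_4 has order 2*4 = 8 with 5 conjugacy classes, hence 5 irreducibles. Sum of squared dims 1 + 1 + 1 + 1 + 4 = 8 = |G|. Linear characters come from the abelianisation; the 2-dimensional irreps have character r^k -> 2*cos(2*pi*j*k/4), reflections -> 0.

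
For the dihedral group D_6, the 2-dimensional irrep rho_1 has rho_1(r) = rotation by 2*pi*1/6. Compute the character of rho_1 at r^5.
chi_{rho_1}(r^5) = 2*cos(2*pi*1*5/6) = 1

Solution. rho_1(r^5) is rotation by angle 2*pi*1*5/6, whose trace is 2*cos(2*pi*1*5/6) = 1.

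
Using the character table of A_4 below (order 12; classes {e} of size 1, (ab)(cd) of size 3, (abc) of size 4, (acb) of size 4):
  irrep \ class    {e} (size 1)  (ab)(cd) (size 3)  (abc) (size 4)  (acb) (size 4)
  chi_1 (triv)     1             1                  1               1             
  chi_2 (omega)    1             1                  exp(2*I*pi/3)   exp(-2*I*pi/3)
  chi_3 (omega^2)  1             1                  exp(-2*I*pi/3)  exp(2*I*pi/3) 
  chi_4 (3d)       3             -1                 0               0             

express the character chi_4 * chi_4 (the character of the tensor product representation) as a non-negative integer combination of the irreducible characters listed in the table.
chi_4 tensor chi_4 = chi_1 + chi_2 + chi_3 + 2*chi_4 (all other irreducibles have multiplicity 0).

Working: The character of a tensor product is the pointwise product (chi_4 * chi_4)(C) = chi_4(C) * chi_4(C):
  {e}: (3)*(3), (ab)(cd): (-1)*(-1), (abc): (0)*(0), (acb): (0)*(0)
so (chi_4 * chi_4) takes values
  {e} -> 9, (ab)(cd) -> 1, (abc) -> 0, (acb) -> 0.
Now take the inner product of this character with each irreducible chi from the table, <chi_4*chi_4, chi> = (1/12) sum_C |C| (chi_4*chi_4)(C) conj(chi(C)):
  <chi_4*chi_4, chi_1> = (1/12)[1*(9)*conj(1) + 3*(1)*conj(1) + 4*(0)*conj(1) + 4*(0)*conj(1)]
      = (1/12)[(9) + (3) + (0) + (0)] = 12/12 = 1
  <chi_4*chi_4, chi_2> = (1/12)[1*(9)*conj(1) + 3*(1)*conj(1) + 4*(0)*conj(exp(2*I*pi/3)) + 4*(0)*conj(exp(-2*I*pi/3))]
      = (1/12)[(9) + (3) + (0) + (0)] = 12/12 = 1
  <chi_4*chi_4, chi_3> = (1/12)[1*(9)*conj(1) + 3*(1)*conj(1) + 4*(0)*conj(exp(-2*I*pi/3)) + 4*(0)*conj(exp(2*I*pi/3))]
      = (1/12)[(9) + (3) + (0) + (0)] = 12/12 = 1
  <chi_4*chi_4, chi_4> = (1/12)[1*(9)*conj(3) + 3*(1)*conj(-1) + 4*(0)*conj(0) + 4*(0)*conj(0)]
      = (1/12)[(27) + (-3) + (0) + (0)] = 24/12 = 2
(Exp terms are combined using exp(i*s)*conj(exp(i*t)) = exp(i*(s-t)), and sums of them are collapsed using the identity that for every m > 1 the m distinct m-th roots of unity sum to 0, e.g. 1 + exp(2*I*pi/3) + exp(-2*I*pi/3) = 0.)
Hence the multiplicities are chi_1: 1, chi_2: 1, chi_3: 1, chi_4: 2. Dimension check: dim(chi_4)*dim(chi_4) = 3*3 = 9 and sum (mult * dim) = 1*1 + 1*1 + 1*1 + 2*3 = 9.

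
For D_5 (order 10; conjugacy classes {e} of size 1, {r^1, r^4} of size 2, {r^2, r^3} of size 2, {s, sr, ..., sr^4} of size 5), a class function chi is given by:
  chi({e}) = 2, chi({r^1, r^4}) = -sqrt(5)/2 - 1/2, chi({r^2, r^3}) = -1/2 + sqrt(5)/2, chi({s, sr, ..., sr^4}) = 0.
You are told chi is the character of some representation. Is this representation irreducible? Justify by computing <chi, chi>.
Irreducible: <chi, chi> = 1.

Working: <chi, chi> = (1/|G|) sum_C |C| * |chi(C)|^2 = (1/10)[1*|2|^2 + 2*|-sqrt(5)/2 - 1/2|^2 + 2*|-1/2 + sqrt(5)/2|^2 + 5*|0|^2]
  = (1/10)[(4) + (sqrt(5) + 3) + (3 - sqrt(5)) + (0)] = 10/10 = 1.
A character is irreducible iff <chi, chi> = 1, so this representation is irreducible.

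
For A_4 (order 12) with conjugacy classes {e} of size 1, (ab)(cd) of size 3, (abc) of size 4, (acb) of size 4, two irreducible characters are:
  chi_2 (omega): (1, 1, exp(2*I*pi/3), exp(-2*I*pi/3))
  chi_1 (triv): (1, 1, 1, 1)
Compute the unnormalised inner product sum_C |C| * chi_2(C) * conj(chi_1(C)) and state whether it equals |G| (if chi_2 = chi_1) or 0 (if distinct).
Sum = 0; so <chi_2, chi_1> = 0 (distinct irreducibles are orthogonal).

Working: Compute term by term over conjugacy classes (|C| * chi_2(C) * conj(chi_1(C))):
  1*(1)*conj(1) + 3*(1)*conj(1) + 4*(exp(2*I*pi/3))*conj(1) + 4*(exp(-2*I*pi/3))*conj(1)
  = (1) + (3) + (4*exp(2*I*pi/3)) + (4*exp(-2*I*pi/3))
  = 0.
(Exp terms are combined using exp(i*s)*conj(exp(i*t)) = exp(i*(s-t)), and sums of them are collapsed using the identity that for every m > 1 the m distinct m-th roots of unity sum to 0, e.g. 1 + exp(2*I*pi/3) + exp(-2*I*pi/3) = 0.)
Dividing by |G| = 12 gives 0/12 = 0, matching the row-orthogonality relation <chi_2, chi_1> = [chi_2 = chi_1].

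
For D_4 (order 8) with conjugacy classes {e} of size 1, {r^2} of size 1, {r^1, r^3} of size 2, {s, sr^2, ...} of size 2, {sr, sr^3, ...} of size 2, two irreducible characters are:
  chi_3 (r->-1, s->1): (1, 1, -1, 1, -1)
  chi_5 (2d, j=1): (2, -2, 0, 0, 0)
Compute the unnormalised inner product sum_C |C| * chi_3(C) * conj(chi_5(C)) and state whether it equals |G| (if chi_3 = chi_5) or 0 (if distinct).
Sum = 0; so <chi_3, chi_5> = 0 (distinct irreducibles are orthogonal).

Explanation: Compute term by term over conjugacy classes (|C| * chi_3(C) * conj(chi_5(C))):
  1*(1)*conj(2) + 1*(1)*conj(-2) + 2*(-1)*conj(0) + 2*(1)*conj(0) + 2*(-1)*conj(0)
  = (2) + (-2) + (0) + (0) + (0)
  = 0.
Dividing by |G| = 8 gives 0/8 = 0, matching the row-orthogonality relation <chi_3, chi_5> = [chi_3 = chi_5].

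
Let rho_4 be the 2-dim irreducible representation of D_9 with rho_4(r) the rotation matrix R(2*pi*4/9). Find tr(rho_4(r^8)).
chi_{rho_4}(r^8) = 2*cos(2*pi*4*8/9) = -2*cos(pi/9)

Derivation: rho_4(r^8) is rotation by angle 2*pi*4*8/9, whose trace is 2*cos(2*pi*4*8/9) = -2*cos(pi/9).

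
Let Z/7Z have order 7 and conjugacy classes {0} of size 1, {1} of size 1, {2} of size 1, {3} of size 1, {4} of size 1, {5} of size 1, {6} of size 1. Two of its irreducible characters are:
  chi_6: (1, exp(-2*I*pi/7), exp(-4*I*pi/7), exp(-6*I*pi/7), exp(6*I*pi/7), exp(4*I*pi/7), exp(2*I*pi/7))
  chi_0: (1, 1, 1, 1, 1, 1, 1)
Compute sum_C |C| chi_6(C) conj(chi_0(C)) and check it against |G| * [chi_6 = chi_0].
Sum = 0; so <chi_6, chi_0> = 0 (distinct irreducibles are orthogonal).

Derivation: Compute term by term over conjugacy classes (|C| * chi_6(C) * conj(chi_0(C))):
  1*(1)*conj(1) + 1*(exp(-2*I*pi/7))*conj(1) + 1*(exp(-4*I*pi/7))*conj(1) + 1*(exp(-6*I*pi/7))*conj(1) + 1*(exp(6*I*pi/7))*conj(1) + 1*(exp(4*I*pi/7))*conj(1) + 1*(exp(2*I*pi/7))*conj(1)
  = (1) + (exp(-2*I*pi/7)) + (exp(-4*I*pi/7)) + (exp(-6*I*pi/7)) + (exp(6*I*pi/7)) + (exp(4*I*pi/7)) + (exp(2*I*pi/7))
  = 0.
(Exp terms are combined using exp(i*s)*conj(exp(i*t)) = exp(i*(s-t)), and sums of them are collapsed using the identity that for every m > 1 the m distinct m-th roots of unity sum to 0, e.g. 1 + exp(2*I*pi/3) + exp(-2*I*pi/3) = 0.)
Dividing by |G| = 7 gives 0/7 = 0, matching the row-orthogonality relation <chi_6, chi_0> = [chi_6 = chi_0].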